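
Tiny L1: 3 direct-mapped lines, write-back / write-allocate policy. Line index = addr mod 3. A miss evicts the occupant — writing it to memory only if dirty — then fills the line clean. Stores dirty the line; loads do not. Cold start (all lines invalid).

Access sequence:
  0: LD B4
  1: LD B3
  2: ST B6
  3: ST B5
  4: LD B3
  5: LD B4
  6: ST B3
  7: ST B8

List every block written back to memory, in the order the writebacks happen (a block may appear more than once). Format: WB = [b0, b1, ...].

WB = [6, 5]

0: R B4 -> L1 miss  d=-]
1: R B3 -> L0 miss  d=-]
2: W B6 -> L0 miss  d=D]
3: W B5 -> L2 miss  d=D]
4: R B3 -> L0 miss wb->B6  d=-]
5: R B4 -> L1 hit  d=-]
6: W B3 -> L0 hit  d=D]
7: W B8 -> L2 miss wb->B5  d=D]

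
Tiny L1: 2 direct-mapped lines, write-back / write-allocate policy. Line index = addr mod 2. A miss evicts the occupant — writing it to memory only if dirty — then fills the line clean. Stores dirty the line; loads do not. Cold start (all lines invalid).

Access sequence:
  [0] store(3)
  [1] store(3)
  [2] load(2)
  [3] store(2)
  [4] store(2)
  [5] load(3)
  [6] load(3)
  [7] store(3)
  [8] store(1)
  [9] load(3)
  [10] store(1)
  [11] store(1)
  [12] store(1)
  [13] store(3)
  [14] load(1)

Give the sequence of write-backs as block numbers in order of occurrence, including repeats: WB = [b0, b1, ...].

WB = [3, 1, 1, 3]

0: W B3 -> L1 miss  d=D]
1: W B3 -> L1 hit  d=D]
2: R B2 -> L0 miss  d=-]
3: W B2 -> L0 hit  d=D]
4: W B2 -> L0 hit  d=D]
5: R B3 -> L1 hit  d=D]
6: R B3 -> L1 hit  d=D]
7: W B3 -> L1 hit  d=D]
8: W B1 -> L1 miss wb->B3  d=D]
9: R B3 -> L1 miss wb->B1  d=-]
10: W B1 -> L1 miss  d=D]
11: W B1 -> L1 hit  d=D]
12: W B1 -> L1 hit  d=D]
13: W B3 -> L1 miss wb->B1  d=D]
14: R B1 -> L1 miss wb->B3  d=-]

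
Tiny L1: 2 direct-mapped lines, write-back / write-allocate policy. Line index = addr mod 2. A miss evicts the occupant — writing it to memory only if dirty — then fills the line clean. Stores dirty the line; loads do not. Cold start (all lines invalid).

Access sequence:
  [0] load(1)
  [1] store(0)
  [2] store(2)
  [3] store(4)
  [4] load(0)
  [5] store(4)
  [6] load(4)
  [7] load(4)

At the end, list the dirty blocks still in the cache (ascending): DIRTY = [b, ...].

DIRTY = [4]

0: R B1 -> L1 miss  d=-]
1: W B0 -> L0 miss  d=D]
2: W B2 -> L0 miss wb->B0  d=D]
3: W B4 -> L0 miss wb->B2  d=D]
4: R B0 -> L0 miss wb->B4  d=-]
5: W B4 -> L0 miss  d=D]
6: R B4 -> L0 hit  d=D]
7: R B4 -> L0 hit  d=D]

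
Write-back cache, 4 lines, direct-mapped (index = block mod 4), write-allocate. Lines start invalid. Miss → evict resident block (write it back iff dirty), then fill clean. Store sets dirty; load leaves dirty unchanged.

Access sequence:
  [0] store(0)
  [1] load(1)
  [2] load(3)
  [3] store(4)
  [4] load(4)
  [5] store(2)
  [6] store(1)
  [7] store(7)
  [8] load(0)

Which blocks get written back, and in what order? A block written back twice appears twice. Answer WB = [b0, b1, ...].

  0 | W B0 → L0 miss [D]
  1 | R B1 → L1 miss [-]
  2 | R B3 → L3 miss [-]
  3 | W B4 → L0 miss wb→B0 [D]
  4 | R B4 → L0 hit [D]
  5 | W B2 → L2 miss [D]
  6 | W B1 → L1 hit [D]
  7 | W B7 → L3 miss [D]
  8 | R B0 → L0 miss wb→B4 [-]

WB = [0, 4]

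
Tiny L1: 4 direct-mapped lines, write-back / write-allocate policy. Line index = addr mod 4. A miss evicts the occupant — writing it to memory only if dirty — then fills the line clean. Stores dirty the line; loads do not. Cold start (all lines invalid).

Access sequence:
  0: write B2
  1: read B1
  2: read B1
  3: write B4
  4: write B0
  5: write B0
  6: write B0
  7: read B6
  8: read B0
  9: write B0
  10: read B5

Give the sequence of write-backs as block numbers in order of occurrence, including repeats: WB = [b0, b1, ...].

  0 | W B2 → L2 miss [D]
  1 | R B1 → L1 miss [-]
  2 | R B1 → L1 hit [-]
  3 | W B4 → L0 miss [D]
  4 | W B0 → L0 miss wb→B4 [D]
  5 | W B0 → L0 hit [D]
  6 | W B0 → L0 hit [D]
  7 | R B6 → L2 miss wb→B2 [-]
  8 | R B0 → L0 hit [D]
  9 | W B0 → L0 hit [D]
  10 | R B5 → L1 miss [-]

WB = [4, 2]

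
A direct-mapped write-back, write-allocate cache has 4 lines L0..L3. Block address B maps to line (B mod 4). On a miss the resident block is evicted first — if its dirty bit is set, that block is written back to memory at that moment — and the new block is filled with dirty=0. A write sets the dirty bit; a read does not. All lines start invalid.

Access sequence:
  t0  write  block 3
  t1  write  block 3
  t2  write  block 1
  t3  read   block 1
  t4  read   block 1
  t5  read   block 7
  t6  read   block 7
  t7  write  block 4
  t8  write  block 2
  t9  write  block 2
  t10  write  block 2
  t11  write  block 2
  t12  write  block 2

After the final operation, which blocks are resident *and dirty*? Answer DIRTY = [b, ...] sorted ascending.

DIRTY = [1, 2, 4]

  0 | W B3 → L3 miss [D]
  1 | W B3 → L3 hit [D]
  2 | W B1 → L1 miss [D]
  3 | R B1 → L1 hit [D]
  4 | R B1 → L1 hit [D]
  5 | R B7 → L3 miss wb→B3 [-]
  6 | R B7 → L3 hit [-]
  7 | W B4 → L0 miss [D]
  8 | W B2 → L2 miss [D]
  9 | W B2 → L2 hit [D]
  10 | W B2 → L2 hit [D]
  11 | W B2 → L2 hit [D]
  12 | W B2 → L2 hit [D]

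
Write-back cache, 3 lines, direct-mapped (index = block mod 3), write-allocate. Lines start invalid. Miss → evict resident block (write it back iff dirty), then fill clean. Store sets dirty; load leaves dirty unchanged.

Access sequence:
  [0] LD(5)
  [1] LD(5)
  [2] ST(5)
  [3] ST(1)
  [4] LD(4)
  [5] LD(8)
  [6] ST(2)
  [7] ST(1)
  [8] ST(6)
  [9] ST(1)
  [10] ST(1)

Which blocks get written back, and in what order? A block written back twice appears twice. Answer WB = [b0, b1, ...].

0: R B5 → L2 miss [-]
1: R B5 → L2 hit [-]
2: W B5 → L2 hit [D]
3: W B1 → L1 miss [D]
4: R B4 → L1 miss wb→B1 [-]
5: R B8 → L2 miss wb→B5 [-]
6: W B2 → L2 miss [D]
7: W B1 → L1 miss [D]
8: W B6 → L0 miss [D]
9: W B1 → L1 hit [D]
10: W B1 → L1 hit [D]

WB = [1, 5]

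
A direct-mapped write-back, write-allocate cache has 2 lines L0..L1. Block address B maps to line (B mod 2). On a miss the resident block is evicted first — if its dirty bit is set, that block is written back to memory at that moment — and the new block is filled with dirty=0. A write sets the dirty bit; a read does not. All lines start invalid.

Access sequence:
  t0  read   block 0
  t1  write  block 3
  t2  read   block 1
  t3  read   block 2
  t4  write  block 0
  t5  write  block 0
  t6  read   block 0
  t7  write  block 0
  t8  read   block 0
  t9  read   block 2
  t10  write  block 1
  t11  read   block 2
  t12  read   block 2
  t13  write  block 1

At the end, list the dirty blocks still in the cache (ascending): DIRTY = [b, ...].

0: R B0 -> L0 miss  d=-]
1: W B3 -> L1 miss  d=D]
2: R B1 -> L1 miss wb->B3  d=-]
3: R B2 -> L0 miss  d=-]
4: W B0 -> L0 miss  d=D]
5: W B0 -> L0 hit  d=D]
6: R B0 -> L0 hit  d=D]
7: W B0 -> L0 hit  d=D]
8: R B0 -> L0 hit  d=D]
9: R B2 -> L0 miss wb->B0  d=-]
10: W B1 -> L1 hit  d=D]
11: R B2 -> L0 hit  d=-]
12: R B2 -> L0 hit  d=-]
13: W B1 -> L1 hit  d=D]

DIRTY = [1]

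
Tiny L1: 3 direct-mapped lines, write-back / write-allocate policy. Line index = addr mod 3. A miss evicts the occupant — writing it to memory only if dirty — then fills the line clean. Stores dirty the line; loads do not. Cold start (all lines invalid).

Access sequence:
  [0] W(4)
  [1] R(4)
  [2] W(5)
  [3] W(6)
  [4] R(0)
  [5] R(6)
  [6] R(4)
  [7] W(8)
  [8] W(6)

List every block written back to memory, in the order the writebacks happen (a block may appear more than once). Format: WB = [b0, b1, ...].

WB = [6, 5]

  0 | W B4 → L1 miss [D]
  1 | R B4 → L1 hit [D]
  2 | W B5 → L2 miss [D]
  3 | W B6 → L0 miss [D]
  4 | R B0 → L0 miss wb→B6 [-]
  5 | R B6 → L0 miss [-]
  6 | R B4 → L1 hit [D]
  7 | W B8 → L2 miss wb→B5 [D]
  8 | W B6 → L0 hit [D]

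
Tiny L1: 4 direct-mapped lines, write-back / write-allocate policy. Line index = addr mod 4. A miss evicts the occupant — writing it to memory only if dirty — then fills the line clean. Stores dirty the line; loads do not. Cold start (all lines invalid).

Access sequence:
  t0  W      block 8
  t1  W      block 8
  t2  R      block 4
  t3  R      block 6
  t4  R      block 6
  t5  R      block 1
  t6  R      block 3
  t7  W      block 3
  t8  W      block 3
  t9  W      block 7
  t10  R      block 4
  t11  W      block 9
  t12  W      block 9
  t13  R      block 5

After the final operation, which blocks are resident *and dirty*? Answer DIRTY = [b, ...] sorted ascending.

DIRTY = [7]

0: W B8 -> L0 miss  d=D]
1: W B8 -> L0 hit  d=D]
2: R B4 -> L0 miss wb->B8  d=-]
3: R B6 -> L2 miss  d=-]
4: R B6 -> L2 hit  d=-]
5: R B1 -> L1 miss  d=-]
6: R B3 -> L3 miss  d=-]
7: W B3 -> L3 hit  d=D]
8: W B3 -> L3 hit  d=D]
9: W B7 -> L3 miss wb->B3  d=D]
10: R B4 -> L0 hit  d=-]
11: W B9 -> L1 miss  d=D]
12: W B9 -> L1 hit  d=D]
13: R B5 -> L1 miss wb->B9  d=-]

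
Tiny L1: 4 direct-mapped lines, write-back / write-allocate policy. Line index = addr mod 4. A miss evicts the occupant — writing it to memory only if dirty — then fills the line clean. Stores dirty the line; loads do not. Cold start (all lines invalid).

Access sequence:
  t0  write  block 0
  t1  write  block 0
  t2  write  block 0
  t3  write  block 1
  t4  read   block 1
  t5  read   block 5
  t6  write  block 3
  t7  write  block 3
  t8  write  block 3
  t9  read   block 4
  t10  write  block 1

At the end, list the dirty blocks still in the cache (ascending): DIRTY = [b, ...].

DIRTY = [1, 3]

0: W B0 -> L0 miss  d=D]
1: W B0 -> L0 hit  d=D]
2: W B0 -> L0 hit  d=D]
3: W B1 -> L1 miss  d=D]
4: R B1 -> L1 hit  d=D]
5: R B5 -> L1 miss wb->B1  d=-]
6: W B3 -> L3 miss  d=D]
7: W B3 -> L3 hit  d=D]
8: W B3 -> L3 hit  d=D]
9: R B4 -> L0 miss wb->B0  d=-]
10: W B1 -> L1 miss  d=D]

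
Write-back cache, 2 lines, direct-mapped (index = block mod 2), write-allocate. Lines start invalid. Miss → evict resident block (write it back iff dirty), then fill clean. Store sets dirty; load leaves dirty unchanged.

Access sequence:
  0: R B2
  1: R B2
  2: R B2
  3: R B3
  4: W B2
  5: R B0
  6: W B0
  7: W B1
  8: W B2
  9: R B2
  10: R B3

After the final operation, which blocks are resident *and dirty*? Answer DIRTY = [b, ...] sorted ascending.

0: R B2 -> L0 miss  d=-]
1: R B2 -> L0 hit  d=-]
2: R B2 -> L0 hit  d=-]
3: R B3 -> L1 miss  d=-]
4: W B2 -> L0 hit  d=D]
5: R B0 -> L0 miss wb->B2  d=-]
6: W B0 -> L0 hit  d=D]
7: W B1 -> L1 miss  d=D]
8: W B2 -> L0 miss wb->B0  d=D]
9: R B2 -> L0 hit  d=D]
10: R B3 -> L1 miss wb->B1  d=-]

DIRTY = [2]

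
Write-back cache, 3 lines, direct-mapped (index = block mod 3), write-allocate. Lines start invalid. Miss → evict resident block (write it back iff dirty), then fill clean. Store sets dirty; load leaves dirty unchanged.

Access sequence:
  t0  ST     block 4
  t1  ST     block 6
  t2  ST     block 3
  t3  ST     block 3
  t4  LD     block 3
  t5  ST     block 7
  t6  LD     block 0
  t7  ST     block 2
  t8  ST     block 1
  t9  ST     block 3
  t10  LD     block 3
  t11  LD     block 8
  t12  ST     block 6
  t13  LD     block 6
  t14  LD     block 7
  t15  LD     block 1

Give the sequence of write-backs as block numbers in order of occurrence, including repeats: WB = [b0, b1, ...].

WB = [6, 4, 3, 7, 2, 3, 1]

0: W B4 → L1 miss [D]
1: W B6 → L0 miss [D]
2: W B3 → L0 miss wb→B6 [D]
3: W B3 → L0 hit [D]
4: R B3 → L0 hit [D]
5: W B7 → L1 miss wb→B4 [D]
6: R B0 → L0 miss wb→B3 [-]
7: W B2 → L2 miss [D]
8: W B1 → L1 miss wb→B7 [D]
9: W B3 → L0 miss [D]
10: R B3 → L0 hit [D]
11: R B8 → L2 miss wb→B2 [-]
12: W B6 → L0 miss wb→B3 [D]
13: R B6 → L0 hit [D]
14: R B7 → L1 miss wb→B1 [-]
15: R B1 → L1 miss [-]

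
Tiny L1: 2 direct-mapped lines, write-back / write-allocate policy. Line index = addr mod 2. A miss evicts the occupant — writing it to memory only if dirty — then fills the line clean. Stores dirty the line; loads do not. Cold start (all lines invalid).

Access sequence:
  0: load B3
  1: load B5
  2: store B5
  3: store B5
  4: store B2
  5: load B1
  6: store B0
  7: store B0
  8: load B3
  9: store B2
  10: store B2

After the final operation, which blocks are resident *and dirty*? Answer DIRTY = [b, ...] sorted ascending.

DIRTY = [2]

0: R B3 -> L1 miss  d=-]
1: R B5 -> L1 miss  d=-]
2: W B5 -> L1 hit  d=D]
3: W B5 -> L1 hit  d=D]
4: W B2 -> L0 miss  d=D]
5: R B1 -> L1 miss wb->B5  d=-]
6: W B0 -> L0 miss wb->B2  d=D]
7: W B0 -> L0 hit  d=D]
8: R B3 -> L1 miss  d=-]
9: W B2 -> L0 miss wb->B0  d=D]
10: W B2 -> L0 hit  d=D]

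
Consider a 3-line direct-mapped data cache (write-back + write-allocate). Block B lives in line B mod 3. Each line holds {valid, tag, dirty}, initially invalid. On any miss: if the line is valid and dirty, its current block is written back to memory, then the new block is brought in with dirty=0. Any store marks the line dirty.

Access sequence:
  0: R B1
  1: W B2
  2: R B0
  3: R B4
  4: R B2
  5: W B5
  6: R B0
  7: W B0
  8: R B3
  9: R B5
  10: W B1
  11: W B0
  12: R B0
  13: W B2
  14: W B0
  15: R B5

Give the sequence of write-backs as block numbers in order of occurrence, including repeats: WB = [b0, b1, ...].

WB = [2, 0, 5, 2]

  0 | R B1 → L1 miss [-]
  1 | W B2 → L2 miss [D]
  2 | R B0 → L0 miss [-]
  3 | R B4 → L1 miss [-]
  4 | R B2 → L2 hit [D]
  5 | W B5 → L2 miss wb→B2 [D]
  6 | R B0 → L0 hit [-]
  7 | W B0 → L0 hit [D]
  8 | R B3 → L0 miss wb→B0 [-]
  9 | R B5 → L2 hit [D]
  10 | W B1 → L1 miss [D]
  11 | W B0 → L0 miss [D]
  12 | R B0 → L0 hit [D]
  13 | W B2 → L2 miss wb→B5 [D]
  14 | W B0 → L0 hit [D]
  15 | R B5 → L2 miss wb→B2 [-]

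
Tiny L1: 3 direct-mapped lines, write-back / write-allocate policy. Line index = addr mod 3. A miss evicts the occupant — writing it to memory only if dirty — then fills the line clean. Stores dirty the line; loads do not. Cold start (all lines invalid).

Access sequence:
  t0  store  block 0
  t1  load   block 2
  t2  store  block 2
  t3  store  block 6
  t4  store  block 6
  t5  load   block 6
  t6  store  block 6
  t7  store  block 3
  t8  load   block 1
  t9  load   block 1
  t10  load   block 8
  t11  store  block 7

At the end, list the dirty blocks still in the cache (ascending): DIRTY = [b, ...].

0: W B0 → L0 miss [D]
1: R B2 → L2 miss [-]
2: W B2 → L2 hit [D]
3: W B6 → L0 miss wb→B0 [D]
4: W B6 → L0 hit [D]
5: R B6 → L0 hit [D]
6: W B6 → L0 hit [D]
7: W B3 → L0 miss wb→B6 [D]
8: R B1 → L1 miss [-]
9: R B1 → L1 hit [-]
10: R B8 → L2 miss wb→B2 [-]
11: W B7 → L1 miss [D]

DIRTY = [3, 7]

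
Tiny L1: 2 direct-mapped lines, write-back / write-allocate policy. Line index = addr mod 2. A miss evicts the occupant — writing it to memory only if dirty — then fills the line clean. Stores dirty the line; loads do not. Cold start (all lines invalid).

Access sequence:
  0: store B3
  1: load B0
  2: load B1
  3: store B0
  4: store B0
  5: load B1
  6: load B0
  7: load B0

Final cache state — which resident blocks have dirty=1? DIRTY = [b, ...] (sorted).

DIRTY = [0]

  0 | W B3 → L1 miss [D]
  1 | R B0 → L0 miss [-]
  2 | R B1 → L1 miss wb→B3 [-]
  3 | W B0 → L0 hit [D]
  4 | W B0 → L0 hit [D]
  5 | R B1 → L1 hit [-]
  6 | R B0 → L0 hit [D]
  7 | R B0 → L0 hit [D]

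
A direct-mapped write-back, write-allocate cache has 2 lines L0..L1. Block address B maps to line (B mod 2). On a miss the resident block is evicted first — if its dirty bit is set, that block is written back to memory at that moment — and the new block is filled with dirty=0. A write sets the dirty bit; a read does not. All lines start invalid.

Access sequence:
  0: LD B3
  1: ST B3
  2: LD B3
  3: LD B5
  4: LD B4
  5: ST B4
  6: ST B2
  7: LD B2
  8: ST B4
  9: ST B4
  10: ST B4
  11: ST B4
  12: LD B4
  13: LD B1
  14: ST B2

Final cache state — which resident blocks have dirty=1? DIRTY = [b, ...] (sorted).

0: R B3 → L1 miss [-]
1: W B3 → L1 hit [D]
2: R B3 → L1 hit [D]
3: R B5 → L1 miss wb→B3 [-]
4: R B4 → L0 miss [-]
5: W B4 → L0 hit [D]
6: W B2 → L0 miss wb→B4 [D]
7: R B2 → L0 hit [D]
8: W B4 → L0 miss wb→B2 [D]
9: W B4 → L0 hit [D]
10: W B4 → L0 hit [D]
11: W B4 → L0 hit [D]
12: R B4 → L0 hit [D]
13: R B1 → L1 miss [-]
14: W B2 → L0 miss wb→B4 [D]

DIRTY = [2]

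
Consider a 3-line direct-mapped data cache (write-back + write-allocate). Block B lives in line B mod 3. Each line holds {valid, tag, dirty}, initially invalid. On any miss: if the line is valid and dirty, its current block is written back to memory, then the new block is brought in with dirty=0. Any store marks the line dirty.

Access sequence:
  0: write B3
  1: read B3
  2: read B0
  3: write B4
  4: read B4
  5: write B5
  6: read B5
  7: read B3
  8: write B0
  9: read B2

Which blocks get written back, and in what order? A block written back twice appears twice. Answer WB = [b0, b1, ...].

WB = [3, 5]

0: W B3 → L0 miss [D]
1: R B3 → L0 hit [D]
2: R B0 → L0 miss wb→B3 [-]
3: W B4 → L1 miss [D]
4: R B4 → L1 hit [D]
5: W B5 → L2 miss [D]
6: R B5 → L2 hit [D]
7: R B3 → L0 miss [-]
8: W B0 → L0 miss [D]
9: R B2 → L2 miss wb→B5 [-]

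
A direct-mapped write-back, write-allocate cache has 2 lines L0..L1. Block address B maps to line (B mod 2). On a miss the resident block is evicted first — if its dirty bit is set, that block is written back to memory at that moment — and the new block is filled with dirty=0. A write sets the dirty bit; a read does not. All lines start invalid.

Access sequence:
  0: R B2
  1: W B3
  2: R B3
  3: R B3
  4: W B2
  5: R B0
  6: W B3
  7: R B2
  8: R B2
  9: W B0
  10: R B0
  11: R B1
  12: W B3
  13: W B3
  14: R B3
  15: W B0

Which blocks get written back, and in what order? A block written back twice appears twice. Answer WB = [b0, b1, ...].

WB = [2, 3]

0: R B2 → L0 miss [-]
1: W B3 → L1 miss [D]
2: R B3 → L1 hit [D]
3: R B3 → L1 hit [D]
4: W B2 → L0 hit [D]
5: R B0 → L0 miss wb→B2 [-]
6: W B3 → L1 hit [D]
7: R B2 → L0 miss [-]
8: R B2 → L0 hit [-]
9: W B0 → L0 miss [D]
10: R B0 → L0 hit [D]
11: R B1 → L1 miss wb→B3 [-]
12: W B3 → L1 miss [D]
13: W B3 → L1 hit [D]
14: R B3 → L1 hit [D]
15: W B0 → L0 hit [D]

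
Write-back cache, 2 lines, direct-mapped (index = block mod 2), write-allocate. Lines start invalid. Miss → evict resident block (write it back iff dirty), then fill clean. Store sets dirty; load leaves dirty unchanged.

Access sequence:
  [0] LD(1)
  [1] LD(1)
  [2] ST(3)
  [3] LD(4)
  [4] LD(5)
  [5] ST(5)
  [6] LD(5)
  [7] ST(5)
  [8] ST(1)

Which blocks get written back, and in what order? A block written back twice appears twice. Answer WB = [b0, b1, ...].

  0 | R B1 → L1 miss [-]
  1 | R B1 → L1 hit [-]
  2 | W B3 → L1 miss [D]
  3 | R B4 → L0 miss [-]
  4 | R B5 → L1 miss wb→B3 [-]
  5 | W B5 → L1 hit [D]
  6 | R B5 → L1 hit [D]
  7 | W B5 → L1 hit [D]
  8 | W B1 → L1 miss wb→B5 [D]

WB = [3, 5]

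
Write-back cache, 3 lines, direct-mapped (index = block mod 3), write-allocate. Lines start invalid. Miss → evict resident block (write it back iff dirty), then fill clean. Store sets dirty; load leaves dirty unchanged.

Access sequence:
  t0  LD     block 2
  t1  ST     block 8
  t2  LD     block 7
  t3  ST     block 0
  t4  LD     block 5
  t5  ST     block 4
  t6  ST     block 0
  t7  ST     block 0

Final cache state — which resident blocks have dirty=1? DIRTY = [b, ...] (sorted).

DIRTY = [0, 4]

  0 | R B2 → L2 miss [-]
  1 | W B8 → L2 miss [D]
  2 | R B7 → L1 miss [-]
  3 | W B0 → L0 miss [D]
  4 | R B5 → L2 miss wb→B8 [-]
  5 | W B4 → L1 miss [D]
  6 | W B0 → L0 hit [D]
  7 | W B0 → L0 hit [D]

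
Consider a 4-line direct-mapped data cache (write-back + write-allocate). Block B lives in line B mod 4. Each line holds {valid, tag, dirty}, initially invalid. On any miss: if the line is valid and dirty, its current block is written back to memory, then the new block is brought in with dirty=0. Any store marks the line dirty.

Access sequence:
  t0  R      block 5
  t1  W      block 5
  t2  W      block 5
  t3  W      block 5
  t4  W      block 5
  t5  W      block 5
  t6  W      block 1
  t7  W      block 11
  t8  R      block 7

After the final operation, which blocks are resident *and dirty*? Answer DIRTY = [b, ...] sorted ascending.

DIRTY = [1]

  0 | R B5 → L1 miss [-]
  1 | W B5 → L1 hit [D]
  2 | W B5 → L1 hit [D]
  3 | W B5 → L1 hit [D]
  4 | W B5 → L1 hit [D]
  5 | W B5 → L1 hit [D]
  6 | W B1 → L1 miss wb→B5 [D]
  7 | W B11 → L3 miss [D]
  8 | R B7 → L3 miss wb→B11 [-]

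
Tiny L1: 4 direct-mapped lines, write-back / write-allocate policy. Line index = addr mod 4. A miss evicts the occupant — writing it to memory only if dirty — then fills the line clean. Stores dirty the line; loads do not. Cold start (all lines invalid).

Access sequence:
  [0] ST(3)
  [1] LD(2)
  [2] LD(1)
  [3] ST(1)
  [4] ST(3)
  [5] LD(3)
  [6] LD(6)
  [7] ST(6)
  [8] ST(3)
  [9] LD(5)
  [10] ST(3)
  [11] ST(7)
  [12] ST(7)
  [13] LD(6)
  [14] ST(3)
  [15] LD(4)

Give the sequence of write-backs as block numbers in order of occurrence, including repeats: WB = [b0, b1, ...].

WB = [1, 3, 7]

0: W B3 → L3 miss [D]
1: R B2 → L2 miss [-]
2: R B1 → L1 miss [-]
3: W B1 → L1 hit [D]
4: W B3 → L3 hit [D]
5: R B3 → L3 hit [D]
6: R B6 → L2 miss [-]
7: W B6 → L2 hit [D]
8: W B3 → L3 hit [D]
9: R B5 → L1 miss wb→B1 [-]
10: W B3 → L3 hit [D]
11: W B7 → L3 miss wb→B3 [D]
12: W B7 → L3 hit [D]
13: R B6 → L2 hit [D]
14: W B3 → L3 miss wb→B7 [D]
15: R B4 → L0 miss [-]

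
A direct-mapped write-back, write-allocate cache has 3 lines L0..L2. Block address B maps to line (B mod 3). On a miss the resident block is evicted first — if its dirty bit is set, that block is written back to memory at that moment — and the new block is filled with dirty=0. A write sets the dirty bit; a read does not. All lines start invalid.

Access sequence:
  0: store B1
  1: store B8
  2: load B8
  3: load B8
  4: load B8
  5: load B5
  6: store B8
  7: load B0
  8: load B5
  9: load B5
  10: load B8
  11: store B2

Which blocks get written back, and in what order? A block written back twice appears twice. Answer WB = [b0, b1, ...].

  0 | W B1 → L1 miss [D]
  1 | W B8 → L2 miss [D]
  2 | R B8 → L2 hit [D]
  3 | R B8 → L2 hit [D]
  4 | R B8 → L2 hit [D]
  5 | R B5 → L2 miss wb→B8 [-]
  6 | W B8 → L2 miss [D]
  7 | R B0 → L0 miss [-]
  8 | R B5 → L2 miss wb→B8 [-]
  9 | R B5 → L2 hit [-]
  10 | R B8 → L2 miss [-]
  11 | W B2 → L2 miss [D]

WB = [8, 8]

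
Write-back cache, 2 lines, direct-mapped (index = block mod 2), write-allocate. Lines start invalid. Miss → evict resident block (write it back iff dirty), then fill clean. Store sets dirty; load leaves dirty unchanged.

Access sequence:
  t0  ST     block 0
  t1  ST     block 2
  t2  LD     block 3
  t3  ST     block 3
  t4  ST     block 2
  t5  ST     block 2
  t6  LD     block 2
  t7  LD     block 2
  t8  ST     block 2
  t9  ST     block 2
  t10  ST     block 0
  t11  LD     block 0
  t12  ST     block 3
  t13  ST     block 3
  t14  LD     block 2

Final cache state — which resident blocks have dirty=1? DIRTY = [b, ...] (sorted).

  0 | W B0 → L0 miss [D]
  1 | W B2 → L0 miss wb→B0 [D]
  2 | R B3 → L1 miss [-]
  3 | W B3 → L1 hit [D]
  4 | W B2 → L0 hit [D]
  5 | W B2 → L0 hit [D]
  6 | R B2 → L0 hit [D]
  7 | R B2 → L0 hit [D]
  8 | W B2 → L0 hit [D]
  9 | W B2 → L0 hit [D]
  10 | W B0 → L0 miss wb→B2 [D]
  11 | R B0 → L0 hit [D]
  12 | W B3 → L1 hit [D]
  13 | W B3 → L1 hit [D]
  14 | R B2 → L0 miss wb→B0 [-]

DIRTY = [3]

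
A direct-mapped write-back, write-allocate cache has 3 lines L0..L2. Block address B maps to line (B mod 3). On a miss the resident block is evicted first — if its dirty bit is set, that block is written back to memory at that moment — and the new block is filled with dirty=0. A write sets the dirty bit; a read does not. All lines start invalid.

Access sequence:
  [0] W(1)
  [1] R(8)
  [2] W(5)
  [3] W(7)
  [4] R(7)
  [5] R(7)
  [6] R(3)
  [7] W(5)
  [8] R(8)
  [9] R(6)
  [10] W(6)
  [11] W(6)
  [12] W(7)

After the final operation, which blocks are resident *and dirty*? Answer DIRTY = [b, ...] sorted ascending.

  0 | W B1 → L1 miss [D]
  1 | R B8 → L2 miss [-]
  2 | W B5 → L2 miss [D]
  3 | W B7 → L1 miss wb→B1 [D]
  4 | R B7 → L1 hit [D]
  5 | R B7 → L1 hit [D]
  6 | R B3 → L0 miss [-]
  7 | W B5 → L2 hit [D]
  8 | R B8 → L2 miss wb→B5 [-]
  9 | R B6 → L0 miss [-]
  10 | W B6 → L0 hit [D]
  11 | W B6 → L0 hit [D]
  12 | W B7 → L1 hit [D]

DIRTY = [6, 7]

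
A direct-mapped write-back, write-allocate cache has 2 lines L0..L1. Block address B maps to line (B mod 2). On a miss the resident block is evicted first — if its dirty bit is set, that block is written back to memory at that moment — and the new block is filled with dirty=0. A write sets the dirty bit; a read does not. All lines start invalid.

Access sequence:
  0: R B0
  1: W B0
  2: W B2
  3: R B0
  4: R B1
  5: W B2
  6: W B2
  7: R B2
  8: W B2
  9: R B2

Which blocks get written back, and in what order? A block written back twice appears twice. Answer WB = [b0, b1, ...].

WB = [0, 2]

0: R B0 → L0 miss [-]
1: W B0 → L0 hit [D]
2: W B2 → L0 miss wb→B0 [D]
3: R B0 → L0 miss wb→B2 [-]
4: R B1 → L1 miss [-]
5: W B2 → L0 miss [D]
6: W B2 → L0 hit [D]
7: R B2 → L0 hit [D]
8: W B2 → L0 hit [D]
9: R B2 → L0 hit [D]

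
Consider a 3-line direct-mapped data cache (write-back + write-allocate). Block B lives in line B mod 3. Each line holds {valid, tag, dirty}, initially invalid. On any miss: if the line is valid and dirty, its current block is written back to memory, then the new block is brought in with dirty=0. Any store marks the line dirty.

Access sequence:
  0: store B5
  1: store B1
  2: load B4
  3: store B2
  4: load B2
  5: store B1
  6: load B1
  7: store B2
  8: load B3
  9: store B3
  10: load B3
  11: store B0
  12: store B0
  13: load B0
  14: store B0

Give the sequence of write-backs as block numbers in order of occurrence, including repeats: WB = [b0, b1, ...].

  0 | W B5 → L2 miss [D]
  1 | W B1 → L1 miss [D]
  2 | R B4 → L1 miss wb→B1 [-]
  3 | W B2 → L2 miss wb→B5 [D]
  4 | R B2 → L2 hit [D]
  5 | W B1 → L1 miss [D]
  6 | R B1 → L1 hit [D]
  7 | W B2 → L2 hit [D]
  8 | R B3 → L0 miss [-]
  9 | W B3 → L0 hit [D]
  10 | R B3 → L0 hit [D]
  11 | W B0 → L0 miss wb→B3 [D]
  12 | W B0 → L0 hit [D]
  13 | R B0 → L0 hit [D]
  14 | W B0 → L0 hit [D]

WB = [1, 5, 3]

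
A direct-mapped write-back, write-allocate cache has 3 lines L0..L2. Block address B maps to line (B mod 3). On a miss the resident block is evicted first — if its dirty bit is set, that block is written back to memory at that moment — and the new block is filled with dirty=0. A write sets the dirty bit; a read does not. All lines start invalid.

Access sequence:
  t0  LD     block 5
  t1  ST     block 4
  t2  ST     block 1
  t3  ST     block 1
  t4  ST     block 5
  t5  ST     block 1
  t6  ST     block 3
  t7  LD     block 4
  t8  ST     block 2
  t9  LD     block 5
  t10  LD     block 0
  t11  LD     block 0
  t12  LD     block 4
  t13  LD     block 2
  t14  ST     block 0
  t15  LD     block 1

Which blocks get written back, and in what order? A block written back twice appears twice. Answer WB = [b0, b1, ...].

0: R B5 -> L2 miss  d=-]
1: W B4 -> L1 miss  d=D]
2: W B1 -> L1 miss wb->B4  d=D]
3: W B1 -> L1 hit  d=D]
4: W B5 -> L2 hit  d=D]
5: W B1 -> L1 hit  d=D]
6: W B3 -> L0 miss  d=D]
7: R B4 -> L1 miss wb->B1  d=-]
8: W B2 -> L2 miss wb->B5  d=D]
9: R B5 -> L2 miss wb->B2  d=-]
10: R B0 -> L0 miss wb->B3  d=-]
11: R B0 -> L0 hit  d=-]
12: R B4 -> L1 hit  d=-]
13: R B2 -> L2 miss  d=-]
14: W B0 -> L0 hit  d=D]
15: R B1 -> L1 miss  d=-]

WB = [4, 1, 5, 2, 3]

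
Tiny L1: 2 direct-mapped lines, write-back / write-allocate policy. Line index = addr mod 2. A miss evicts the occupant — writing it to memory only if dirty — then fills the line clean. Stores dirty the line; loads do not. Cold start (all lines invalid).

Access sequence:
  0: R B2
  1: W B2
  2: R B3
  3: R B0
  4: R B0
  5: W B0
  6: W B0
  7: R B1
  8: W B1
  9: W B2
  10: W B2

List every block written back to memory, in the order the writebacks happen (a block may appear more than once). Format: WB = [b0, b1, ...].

  0 | R B2 → L0 miss [-]
  1 | W B2 → L0 hit [D]
  2 | R B3 → L1 miss [-]
  3 | R B0 → L0 miss wb→B2 [-]
  4 | R B0 → L0 hit [-]
  5 | W B0 → L0 hit [D]
  6 | W B0 → L0 hit [D]
  7 | R B1 → L1 miss [-]
  8 | W B1 → L1 hit [D]
  9 | W B2 → L0 miss wb→B0 [D]
  10 | W B2 → L0 hit [D]

WB = [2, 0]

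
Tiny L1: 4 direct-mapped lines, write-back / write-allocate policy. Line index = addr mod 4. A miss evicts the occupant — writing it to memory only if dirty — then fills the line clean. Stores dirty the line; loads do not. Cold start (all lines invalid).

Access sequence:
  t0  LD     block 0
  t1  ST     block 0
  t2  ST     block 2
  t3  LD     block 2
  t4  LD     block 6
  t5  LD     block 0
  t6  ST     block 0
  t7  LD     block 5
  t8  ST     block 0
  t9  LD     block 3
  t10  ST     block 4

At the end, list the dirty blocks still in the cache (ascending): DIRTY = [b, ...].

0: R B0 → L0 miss [-]
1: W B0 → L0 hit [D]
2: W B2 → L2 miss [D]
3: R B2 → L2 hit [D]
4: R B6 → L2 miss wb→B2 [-]
5: R B0 → L0 hit [D]
6: W B0 → L0 hit [D]
7: R B5 → L1 miss [-]
8: W B0 → L0 hit [D]
9: R B3 → L3 miss [-]
10: W B4 → L0 miss wb→B0 [D]

DIRTY = [4]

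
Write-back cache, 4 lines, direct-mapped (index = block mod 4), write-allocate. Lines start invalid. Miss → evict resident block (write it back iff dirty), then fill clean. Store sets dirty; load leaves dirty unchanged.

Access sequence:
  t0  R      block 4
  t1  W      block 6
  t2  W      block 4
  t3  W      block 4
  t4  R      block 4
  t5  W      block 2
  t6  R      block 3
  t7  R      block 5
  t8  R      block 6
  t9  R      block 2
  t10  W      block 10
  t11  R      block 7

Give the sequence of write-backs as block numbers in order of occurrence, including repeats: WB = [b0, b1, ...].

WB = [6, 2]

0: R B4 → L0 miss [-]
1: W B6 → L2 miss [D]
2: W B4 → L0 hit [D]
3: W B4 → L0 hit [D]
4: R B4 → L0 hit [D]
5: W B2 → L2 miss wb→B6 [D]
6: R B3 → L3 miss [-]
7: R B5 → L1 miss [-]
8: R B6 → L2 miss wb→B2 [-]
9: R B2 → L2 miss [-]
10: W B10 → L2 miss [D]
11: R B7 → L3 miss [-]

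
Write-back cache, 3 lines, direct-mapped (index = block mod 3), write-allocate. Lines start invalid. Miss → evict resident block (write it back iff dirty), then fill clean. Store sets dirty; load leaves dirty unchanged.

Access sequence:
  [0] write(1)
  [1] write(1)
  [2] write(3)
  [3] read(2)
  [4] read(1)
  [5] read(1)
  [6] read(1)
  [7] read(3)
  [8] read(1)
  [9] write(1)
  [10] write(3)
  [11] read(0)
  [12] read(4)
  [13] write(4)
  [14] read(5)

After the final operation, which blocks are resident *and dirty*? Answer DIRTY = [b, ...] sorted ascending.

0: W B1 -> L1 miss  d=D]
1: W B1 -> L1 hit  d=D]
2: W B3 -> L0 miss  d=D]
3: R B2 -> L2 miss  d=-]
4: R B1 -> L1 hit  d=D]
5: R B1 -> L1 hit  d=D]
6: R B1 -> L1 hit  d=D]
7: R B3 -> L0 hit  d=D]
8: R B1 -> L1 hit  d=D]
9: W B1 -> L1 hit  d=D]
10: W B3 -> L0 hit  d=D]
11: R B0 -> L0 miss wb->B3  d=-]
12: R B4 -> L1 miss wb->B1  d=-]
13: W B4 -> L1 hit  d=D]
14: R B5 -> L2 miss  d=-]

DIRTY = [4]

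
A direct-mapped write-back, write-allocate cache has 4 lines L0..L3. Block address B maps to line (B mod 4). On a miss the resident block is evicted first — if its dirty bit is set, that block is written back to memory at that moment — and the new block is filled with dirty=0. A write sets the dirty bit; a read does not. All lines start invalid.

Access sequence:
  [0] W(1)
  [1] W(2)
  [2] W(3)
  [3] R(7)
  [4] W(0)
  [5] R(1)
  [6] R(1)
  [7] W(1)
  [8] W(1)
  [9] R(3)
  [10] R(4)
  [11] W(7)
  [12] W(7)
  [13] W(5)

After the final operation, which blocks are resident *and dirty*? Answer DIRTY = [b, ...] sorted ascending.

DIRTY = [2, 5, 7]

0: W B1 → L1 miss [D]
1: W B2 → L2 miss [D]
2: W B3 → L3 miss [D]
3: R B7 → L3 miss wb→B3 [-]
4: W B0 → L0 miss [D]
5: R B1 → L1 hit [D]
6: R B1 → L1 hit [D]
7: W B1 → L1 hit [D]
8: W B1 → L1 hit [D]
9: R B3 → L3 miss [-]
10: R B4 → L0 miss wb→B0 [-]
11: W B7 → L3 miss [D]
12: W B7 → L3 hit [D]
13: W B5 → L1 miss wb→B1 [D]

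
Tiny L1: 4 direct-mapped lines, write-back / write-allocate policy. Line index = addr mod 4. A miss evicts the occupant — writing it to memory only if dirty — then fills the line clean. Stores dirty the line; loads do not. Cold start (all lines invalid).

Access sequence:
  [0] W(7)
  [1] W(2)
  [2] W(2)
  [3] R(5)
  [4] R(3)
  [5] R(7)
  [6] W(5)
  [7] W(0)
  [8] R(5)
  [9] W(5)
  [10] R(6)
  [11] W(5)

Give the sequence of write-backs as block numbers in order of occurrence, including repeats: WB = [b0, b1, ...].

WB = [7, 2]

0: W B7 -> L3 miss  d=D]
1: W B2 -> L2 miss  d=D]
2: W B2 -> L2 hit  d=D]
3: R B5 -> L1 miss  d=-]
4: R B3 -> L3 miss wb->B7  d=-]
5: R B7 -> L3 miss  d=-]
6: W B5 -> L1 hit  d=D]
7: W B0 -> L0 miss  d=D]
8: R B5 -> L1 hit  d=D]
9: W B5 -> L1 hit  d=D]
10: R B6 -> L2 miss wb->B2  d=-]
11: W B5 -> L1 hit  d=D]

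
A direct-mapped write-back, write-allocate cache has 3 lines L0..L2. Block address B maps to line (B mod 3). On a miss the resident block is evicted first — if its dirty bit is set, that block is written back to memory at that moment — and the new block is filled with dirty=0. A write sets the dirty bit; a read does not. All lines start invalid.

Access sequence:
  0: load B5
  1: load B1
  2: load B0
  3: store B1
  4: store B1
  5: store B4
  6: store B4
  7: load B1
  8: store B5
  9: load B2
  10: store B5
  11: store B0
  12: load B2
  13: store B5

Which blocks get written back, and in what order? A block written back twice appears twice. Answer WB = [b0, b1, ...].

WB = [1, 4, 5, 5]

  0 | R B5 → L2 miss [-]
  1 | R B1 → L1 miss [-]
  2 | R B0 → L0 miss [-]
  3 | W B1 → L1 hit [D]
  4 | W B1 → L1 hit [D]
  5 | W B4 → L1 miss wb→B1 [D]
  6 | W B4 → L1 hit [D]
  7 | R B1 → L1 miss wb→B4 [-]
  8 | W B5 → L2 hit [D]
  9 | R B2 → L2 miss wb→B5 [-]
  10 | W B5 → L2 miss [D]
  11 | W B0 → L0 hit [D]
  12 | R B2 → L2 miss wb→B5 [-]
  13 | W B5 → L2 miss [D]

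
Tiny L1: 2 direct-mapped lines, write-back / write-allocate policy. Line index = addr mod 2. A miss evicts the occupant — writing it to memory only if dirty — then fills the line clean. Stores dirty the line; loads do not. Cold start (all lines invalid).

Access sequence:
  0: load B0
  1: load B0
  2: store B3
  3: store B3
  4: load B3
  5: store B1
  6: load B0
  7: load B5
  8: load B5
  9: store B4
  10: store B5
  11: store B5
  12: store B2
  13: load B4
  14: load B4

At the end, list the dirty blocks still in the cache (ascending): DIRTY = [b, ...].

DIRTY = [5]

0: R B0 → L0 miss [-]
1: R B0 → L0 hit [-]
2: W B3 → L1 miss [D]
3: W B3 → L1 hit [D]
4: R B3 → L1 hit [D]
5: W B1 → L1 miss wb→B3 [D]
6: R B0 → L0 hit [-]
7: R B5 → L1 miss wb→B1 [-]
8: R B5 → L1 hit [-]
9: W B4 → L0 miss [D]
10: W B5 → L1 hit [D]
11: W B5 → L1 hit [D]
12: W B2 → L0 miss wb→B4 [D]
13: R B4 → L0 miss wb→B2 [-]
14: R B4 → L0 hit [-]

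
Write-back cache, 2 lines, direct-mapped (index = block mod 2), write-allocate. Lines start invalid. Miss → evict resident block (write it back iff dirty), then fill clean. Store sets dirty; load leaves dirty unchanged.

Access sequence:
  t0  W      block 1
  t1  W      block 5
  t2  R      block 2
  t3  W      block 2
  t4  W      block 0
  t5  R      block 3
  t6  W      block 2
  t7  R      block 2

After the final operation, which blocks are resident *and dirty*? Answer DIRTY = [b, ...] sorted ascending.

DIRTY = [2]

  0 | W B1 → L1 miss [D]
  1 | W B5 → L1 miss wb→B1 [D]
  2 | R B2 → L0 miss [-]
  3 | W B2 → L0 hit [D]
  4 | W B0 → L0 miss wb→B2 [D]
  5 | R B3 → L1 miss wb→B5 [-]
  6 | W B2 → L0 miss wb→B0 [D]
  7 | R B2 → L0 hit [D]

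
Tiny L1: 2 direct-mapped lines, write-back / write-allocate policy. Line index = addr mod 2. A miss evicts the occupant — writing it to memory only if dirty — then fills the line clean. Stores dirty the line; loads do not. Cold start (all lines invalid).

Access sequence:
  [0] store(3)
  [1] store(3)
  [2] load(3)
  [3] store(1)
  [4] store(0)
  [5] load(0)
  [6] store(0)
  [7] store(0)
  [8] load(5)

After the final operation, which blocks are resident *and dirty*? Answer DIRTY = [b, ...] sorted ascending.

0: W B3 -> L1 miss  d=D]
1: W B3 -> L1 hit  d=D]
2: R B3 -> L1 hit  d=D]
3: W B1 -> L1 miss wb->B3  d=D]
4: W B0 -> L0 miss  d=D]
5: R B0 -> L0 hit  d=D]
6: W B0 -> L0 hit  d=D]
7: W B0 -> L0 hit  d=D]
8: R B5 -> L1 miss wb->B1  d=-]

DIRTY = [0]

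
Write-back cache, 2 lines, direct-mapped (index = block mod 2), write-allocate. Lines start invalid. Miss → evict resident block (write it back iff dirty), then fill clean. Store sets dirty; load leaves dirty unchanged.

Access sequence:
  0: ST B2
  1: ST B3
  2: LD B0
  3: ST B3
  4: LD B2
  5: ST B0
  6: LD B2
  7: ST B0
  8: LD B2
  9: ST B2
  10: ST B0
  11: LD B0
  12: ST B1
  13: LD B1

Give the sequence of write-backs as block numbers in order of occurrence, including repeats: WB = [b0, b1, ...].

WB = [2, 0, 0, 2, 3]

  0 | W B2 → L0 miss [D]
  1 | W B3 → L1 miss [D]
  2 | R B0 → L0 miss wb→B2 [-]
  3 | W B3 → L1 hit [D]
  4 | R B2 → L0 miss [-]
  5 | W B0 → L0 miss [D]
  6 | R B2 → L0 miss wb→B0 [-]
  7 | W B0 → L0 miss [D]
  8 | R B2 → L0 miss wb→B0 [-]
  9 | W B2 → L0 hit [D]
  10 | W B0 → L0 miss wb→B2 [D]
  11 | R B0 → L0 hit [D]
  12 | W B1 → L1 miss wb→B3 [D]
  13 | R B1 → L1 hit [D]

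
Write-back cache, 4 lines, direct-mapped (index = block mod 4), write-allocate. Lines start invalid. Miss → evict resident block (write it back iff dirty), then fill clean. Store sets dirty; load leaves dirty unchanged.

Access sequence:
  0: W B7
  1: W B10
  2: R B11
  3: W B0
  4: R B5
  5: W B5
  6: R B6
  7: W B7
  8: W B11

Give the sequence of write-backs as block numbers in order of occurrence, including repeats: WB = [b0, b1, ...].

WB = [7, 10, 7]

  0 | W B7 → L3 miss [D]
  1 | W B10 → L2 miss [D]
  2 | R B11 → L3 miss wb→B7 [-]
  3 | W B0 → L0 miss [D]
  4 | R B5 → L1 miss [-]
  5 | W B5 → L1 hit [D]
  6 | R B6 → L2 miss wb→B10 [-]
  7 | W B7 → L3 miss [D]
  8 | W B11 → L3 miss wb→B7 [D]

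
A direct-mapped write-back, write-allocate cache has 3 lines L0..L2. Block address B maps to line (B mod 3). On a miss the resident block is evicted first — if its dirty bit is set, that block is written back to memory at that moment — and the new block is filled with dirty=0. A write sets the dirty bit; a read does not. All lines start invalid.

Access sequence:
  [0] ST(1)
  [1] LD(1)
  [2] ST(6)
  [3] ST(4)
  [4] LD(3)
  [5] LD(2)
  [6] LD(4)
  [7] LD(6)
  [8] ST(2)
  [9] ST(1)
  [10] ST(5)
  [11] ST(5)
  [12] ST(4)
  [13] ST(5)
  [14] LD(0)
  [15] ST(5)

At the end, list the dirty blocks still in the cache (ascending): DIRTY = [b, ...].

0: W B1 → L1 miss [D]
1: R B1 → L1 hit [D]
2: W B6 → L0 miss [D]
3: W B4 → L1 miss wb→B1 [D]
4: R B3 → L0 miss wb→B6 [-]
5: R B2 → L2 miss [-]
6: R B4 → L1 hit [D]
7: R B6 → L0 miss [-]
8: W B2 → L2 hit [D]
9: W B1 → L1 miss wb→B4 [D]
10: W B5 → L2 miss wb→B2 [D]
11: W B5 → L2 hit [D]
12: W B4 → L1 miss wb→B1 [D]
13: W B5 → L2 hit [D]
14: R B0 → L0 miss [-]
15: W B5 → L2 hit [D]

DIRTY = [4, 5]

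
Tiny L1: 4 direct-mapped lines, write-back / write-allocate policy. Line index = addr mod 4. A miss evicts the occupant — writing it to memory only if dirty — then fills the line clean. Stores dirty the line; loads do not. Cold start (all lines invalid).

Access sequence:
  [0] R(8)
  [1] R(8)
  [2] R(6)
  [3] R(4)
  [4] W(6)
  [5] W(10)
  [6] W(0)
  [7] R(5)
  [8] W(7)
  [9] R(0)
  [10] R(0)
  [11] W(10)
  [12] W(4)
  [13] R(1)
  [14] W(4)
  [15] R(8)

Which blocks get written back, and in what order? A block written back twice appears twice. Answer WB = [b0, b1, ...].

  0 | R B8 → L0 miss [-]
  1 | R B8 → L0 hit [-]
  2 | R B6 → L2 miss [-]
  3 | R B4 → L0 miss [-]
  4 | W B6 → L2 hit [D]
  5 | W B10 → L2 miss wb→B6 [D]
  6 | W B0 → L0 miss [D]
  7 | R B5 → L1 miss [-]
  8 | W B7 → L3 miss [D]
  9 | R B0 → L0 hit [D]
  10 | R B0 → L0 hit [D]
  11 | W B10 → L2 hit [D]
  12 | W B4 → L0 miss wb→B0 [D]
  13 | R B1 → L1 miss [-]
  14 | W B4 → L0 hit [D]
  15 | R B8 → L0 miss wb→B4 [-]

WB = [6, 0, 4]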